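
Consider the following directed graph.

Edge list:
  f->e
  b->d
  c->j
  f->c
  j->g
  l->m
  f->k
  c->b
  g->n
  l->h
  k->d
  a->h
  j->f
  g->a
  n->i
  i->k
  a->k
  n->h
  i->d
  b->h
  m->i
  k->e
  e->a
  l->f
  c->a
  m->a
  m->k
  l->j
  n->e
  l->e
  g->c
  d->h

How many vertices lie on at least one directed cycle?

7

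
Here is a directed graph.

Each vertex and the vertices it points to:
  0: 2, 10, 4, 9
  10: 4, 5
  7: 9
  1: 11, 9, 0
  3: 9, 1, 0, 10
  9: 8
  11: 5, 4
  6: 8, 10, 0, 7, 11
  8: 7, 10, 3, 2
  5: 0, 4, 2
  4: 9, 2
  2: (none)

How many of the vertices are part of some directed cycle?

A vertex is on a directed cycle iff it belongs to a strongly connected component of size ≥ 2 (or has a self-loop).
The vertices on cycles are {0, 1, 3, 4, 5, 7, 8, 9, 10, 11} — 10 in total.

10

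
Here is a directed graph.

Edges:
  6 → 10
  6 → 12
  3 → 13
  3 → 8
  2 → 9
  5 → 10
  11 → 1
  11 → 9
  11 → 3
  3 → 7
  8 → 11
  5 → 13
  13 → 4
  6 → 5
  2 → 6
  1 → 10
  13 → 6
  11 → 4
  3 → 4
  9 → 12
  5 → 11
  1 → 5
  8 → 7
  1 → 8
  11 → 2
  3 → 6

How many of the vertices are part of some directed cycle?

8

A vertex is on a directed cycle iff it belongs to a strongly connected component of size ≥ 2 (or has a self-loop).
The vertices on cycles are {1, 2, 3, 5, 6, 8, 11, 13} — 8 in total.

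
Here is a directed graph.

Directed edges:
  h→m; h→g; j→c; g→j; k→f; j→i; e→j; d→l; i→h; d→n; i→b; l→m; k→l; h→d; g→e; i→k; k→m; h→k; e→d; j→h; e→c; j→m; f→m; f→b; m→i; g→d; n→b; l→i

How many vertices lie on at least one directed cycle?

A vertex is on a directed cycle iff it belongs to a strongly connected component of size ≥ 2 (or has a self-loop).
The vertices on cycles are {d, e, f, g, h, i, j, k, l, m} — 10 in total.

10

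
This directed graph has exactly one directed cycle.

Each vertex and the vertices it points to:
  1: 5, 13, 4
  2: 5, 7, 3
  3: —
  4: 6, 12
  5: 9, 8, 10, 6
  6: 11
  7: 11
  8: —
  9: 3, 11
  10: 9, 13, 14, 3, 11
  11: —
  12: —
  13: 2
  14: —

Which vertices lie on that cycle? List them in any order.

2, 5, 10, 13

DFS with gray/black marking from 5:
5 gray
  9 gray
    3 gray
    3 black
    11 gray
    11 black
  9 black
  8 gray
  8 black
  10 gray
    10→9: 9 black — skip
    13 gray
      2 gray
        2→5: 5 is gray → back edge
Back edge closes the cycle 5 → 10 → 13 → 2 → 5; its vertices are {2, 5, 10, 13}.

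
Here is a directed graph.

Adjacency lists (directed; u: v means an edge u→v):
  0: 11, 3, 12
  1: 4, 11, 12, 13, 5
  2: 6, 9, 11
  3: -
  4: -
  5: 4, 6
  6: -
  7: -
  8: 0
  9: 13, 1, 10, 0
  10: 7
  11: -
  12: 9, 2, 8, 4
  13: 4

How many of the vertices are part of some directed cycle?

6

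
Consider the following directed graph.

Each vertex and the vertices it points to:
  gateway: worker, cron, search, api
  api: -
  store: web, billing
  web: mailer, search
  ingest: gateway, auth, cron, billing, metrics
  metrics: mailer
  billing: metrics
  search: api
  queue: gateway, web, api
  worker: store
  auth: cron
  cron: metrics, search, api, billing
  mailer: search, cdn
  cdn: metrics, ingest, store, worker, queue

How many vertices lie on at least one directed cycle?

A vertex is on a directed cycle iff it belongs to a strongly connected component of size ≥ 2 (or has a self-loop).
The vertices on cycles are {cdn, web, auth, cron, queue, store, ingest, mailer, worker, billing, gateway, metrics} — 12 in total.

12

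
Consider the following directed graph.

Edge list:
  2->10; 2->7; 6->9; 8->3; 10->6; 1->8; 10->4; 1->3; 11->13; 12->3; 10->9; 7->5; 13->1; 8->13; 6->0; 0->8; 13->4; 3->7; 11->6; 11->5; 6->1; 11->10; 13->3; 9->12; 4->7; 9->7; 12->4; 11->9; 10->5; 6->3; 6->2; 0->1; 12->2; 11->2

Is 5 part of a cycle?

No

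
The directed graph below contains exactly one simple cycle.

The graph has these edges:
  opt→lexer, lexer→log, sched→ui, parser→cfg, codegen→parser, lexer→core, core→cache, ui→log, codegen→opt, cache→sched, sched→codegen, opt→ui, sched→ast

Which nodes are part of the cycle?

opt, core, cache, lexer, sched, codegen

DFS with gray/black marking from sched:
sched gray
  ast gray
  ast black
  codegen gray
    opt gray
      lexer gray
        log gray
        log black
        core gray
          cache gray
            cache→sched: sched is gray → back edge
Back edge closes the cycle sched → codegen → opt → lexer → core → cache → sched; its vertices are {opt, core, cache, lexer, sched, codegen}.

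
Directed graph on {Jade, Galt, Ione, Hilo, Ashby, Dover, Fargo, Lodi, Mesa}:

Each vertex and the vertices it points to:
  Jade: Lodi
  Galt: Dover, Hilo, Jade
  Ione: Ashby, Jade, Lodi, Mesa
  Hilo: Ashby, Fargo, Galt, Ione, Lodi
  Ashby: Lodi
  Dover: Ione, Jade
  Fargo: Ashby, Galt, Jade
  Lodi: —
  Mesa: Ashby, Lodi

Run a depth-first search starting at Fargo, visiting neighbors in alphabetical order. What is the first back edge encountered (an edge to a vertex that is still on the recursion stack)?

Hilo->Fargo

DFS from Fargo (visiting neighbors in alphabetical order); mark gray on enter, black on exit:
Fargo gray
  Ashby gray
    Lodi gray
    Lodi black
  Ashby black
  Galt gray
    Dover gray
      Ione gray
        Ione→Ashby: Ashby black — skip
        Jade gray
          Jade→Lodi: Lodi black — skip
        Jade black
        Ione→Lodi: Lodi black — skip
        Mesa gray
          Mesa→Ashby: Ashby black — skip
          Mesa→Lodi: Lodi black — skip
        Mesa black
      Ione black
      Dover→Jade: Jade black — skip
    Dover black
    Hilo gray
      Hilo→Ashby: Ashby black — skip
      Hilo→Fargo: Fargo is gray → back edge
First back edge: Hilo → Fargo.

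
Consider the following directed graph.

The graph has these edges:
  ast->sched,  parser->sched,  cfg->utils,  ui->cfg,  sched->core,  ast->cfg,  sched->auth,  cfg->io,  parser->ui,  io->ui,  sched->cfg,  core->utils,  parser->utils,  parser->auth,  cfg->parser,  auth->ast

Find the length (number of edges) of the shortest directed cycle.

For each vertex v, BFS finds the shortest path from v back to v.
The shortest such closed walk is parser → sched → cfg → parser, length 3.

3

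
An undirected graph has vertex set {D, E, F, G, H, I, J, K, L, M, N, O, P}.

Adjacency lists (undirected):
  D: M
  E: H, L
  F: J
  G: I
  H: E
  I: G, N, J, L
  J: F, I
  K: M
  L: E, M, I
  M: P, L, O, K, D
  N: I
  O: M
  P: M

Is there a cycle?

No

DFS, tracking each vertex's parent; an edge to a visited non-parent vertex closes a cycle.
Start from H:
visit H (parent –)
  visit E (parent H)
    E–H: parent, skip
    visit L (parent E)
      L–E: parent, skip
      visit M (parent L)
        visit P (parent M)
          P–M: parent, skip
        M–L: parent, skip
        visit O (parent M)
          O–M: parent, skip
        visit K (parent M)
          K–M: parent, skip
        visit D (parent M)
          D–M: parent, skip
      visit I (parent L)
        visit G (parent I)
          G–I: parent, skip
        visit N (parent I)
          N–I: parent, skip
        visit J (parent I)
          visit F (parent J)
            F–J: parent, skip
          J–I: parent, skip
        I–L: parent, skip
No non-parent visited neighbor found — the graph is a forest.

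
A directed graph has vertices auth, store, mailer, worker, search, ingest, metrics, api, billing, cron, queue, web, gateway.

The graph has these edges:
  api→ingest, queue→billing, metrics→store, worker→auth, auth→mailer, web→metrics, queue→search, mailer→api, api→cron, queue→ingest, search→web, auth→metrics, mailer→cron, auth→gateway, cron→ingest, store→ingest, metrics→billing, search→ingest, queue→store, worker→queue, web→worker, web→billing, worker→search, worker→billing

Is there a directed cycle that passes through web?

Yes

web is on a cycle iff web can reach itself via ≥1 edge.
web → worker → search → web — yes.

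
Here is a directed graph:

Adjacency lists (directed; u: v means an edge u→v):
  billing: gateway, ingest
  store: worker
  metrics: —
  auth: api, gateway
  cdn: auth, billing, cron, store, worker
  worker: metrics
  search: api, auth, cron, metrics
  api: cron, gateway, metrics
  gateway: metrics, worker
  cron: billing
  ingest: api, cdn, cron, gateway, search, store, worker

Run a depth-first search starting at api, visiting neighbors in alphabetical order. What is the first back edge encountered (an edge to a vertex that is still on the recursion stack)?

ingest→api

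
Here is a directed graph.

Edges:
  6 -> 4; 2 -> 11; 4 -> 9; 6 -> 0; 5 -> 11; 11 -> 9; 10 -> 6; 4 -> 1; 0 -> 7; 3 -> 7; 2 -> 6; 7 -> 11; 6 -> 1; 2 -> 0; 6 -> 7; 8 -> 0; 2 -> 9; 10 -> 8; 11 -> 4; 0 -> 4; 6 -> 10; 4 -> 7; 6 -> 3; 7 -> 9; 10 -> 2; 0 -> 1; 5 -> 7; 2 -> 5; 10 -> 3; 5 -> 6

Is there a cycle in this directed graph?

DFS with white/gray/black marking, starting from 1:
1 gray
1 black
0 gray
  4 gray
    9 gray
    9 black
    7 gray
      11 gray
        11→9: 9 black — skip
        11→4: 4 is gray → back edge
Back edge found, so a cycle exists: 4 → 7 → 11 → 4.

Yes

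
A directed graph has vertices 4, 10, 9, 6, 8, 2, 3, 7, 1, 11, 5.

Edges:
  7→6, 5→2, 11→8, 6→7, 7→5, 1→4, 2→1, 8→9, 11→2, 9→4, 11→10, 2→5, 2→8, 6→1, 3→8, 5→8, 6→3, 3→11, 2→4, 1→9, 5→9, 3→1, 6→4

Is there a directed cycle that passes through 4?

No

4 lies on a cycle iff there is a path from 4 back to itself.
Exploring from 4, it never reaches itself; equivalently, its strongly connected component is a singleton.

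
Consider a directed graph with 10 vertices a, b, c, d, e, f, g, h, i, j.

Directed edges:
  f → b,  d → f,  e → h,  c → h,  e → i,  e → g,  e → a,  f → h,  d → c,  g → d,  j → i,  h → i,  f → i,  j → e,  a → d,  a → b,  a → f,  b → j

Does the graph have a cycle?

DFS with white/gray/black marking, starting from d:
d gray
  c gray
    h gray
      i gray
      i black
    h black
  c black
  f gray
    b gray
      j gray
        e gray
          e→i: i black — skip
          e→h: h black — skip
          g gray
            g→d: d is gray → back edge
Back edge found, so a cycle exists: d → f → b → j → e → g → d.

Yes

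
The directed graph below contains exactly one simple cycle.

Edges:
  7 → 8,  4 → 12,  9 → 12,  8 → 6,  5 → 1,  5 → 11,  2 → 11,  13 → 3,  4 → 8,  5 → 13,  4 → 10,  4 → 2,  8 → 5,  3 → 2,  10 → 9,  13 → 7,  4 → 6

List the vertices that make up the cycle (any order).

5, 7, 8, 13

DFS with gray/black marking from 8:
8 gray
  5 gray
    13 gray
      7 gray
        7→8: 8 is gray → back edge
Back edge closes the cycle 8 → 5 → 13 → 7 → 8; its vertices are {5, 7, 8, 13}.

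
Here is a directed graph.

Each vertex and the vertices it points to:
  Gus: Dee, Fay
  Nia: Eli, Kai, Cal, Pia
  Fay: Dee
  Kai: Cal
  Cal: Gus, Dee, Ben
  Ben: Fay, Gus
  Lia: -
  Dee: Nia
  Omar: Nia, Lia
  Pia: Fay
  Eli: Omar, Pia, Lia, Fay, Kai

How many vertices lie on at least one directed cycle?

10

A vertex is on a directed cycle iff it belongs to a strongly connected component of size ≥ 2 (or has a self-loop).
The vertices on cycles are {Ben, Cal, Dee, Eli, Fay, Gus, Kai, Nia, Pia, Omar} — 10 in total.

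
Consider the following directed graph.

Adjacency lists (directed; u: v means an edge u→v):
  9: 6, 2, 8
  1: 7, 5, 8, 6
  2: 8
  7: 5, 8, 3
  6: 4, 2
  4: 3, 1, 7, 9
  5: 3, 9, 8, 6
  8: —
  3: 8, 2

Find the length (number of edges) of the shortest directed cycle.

3

For each vertex v, BFS finds the shortest path from v back to v.
The shortest such closed walk is 6 → 4 → 9 → 6, length 3.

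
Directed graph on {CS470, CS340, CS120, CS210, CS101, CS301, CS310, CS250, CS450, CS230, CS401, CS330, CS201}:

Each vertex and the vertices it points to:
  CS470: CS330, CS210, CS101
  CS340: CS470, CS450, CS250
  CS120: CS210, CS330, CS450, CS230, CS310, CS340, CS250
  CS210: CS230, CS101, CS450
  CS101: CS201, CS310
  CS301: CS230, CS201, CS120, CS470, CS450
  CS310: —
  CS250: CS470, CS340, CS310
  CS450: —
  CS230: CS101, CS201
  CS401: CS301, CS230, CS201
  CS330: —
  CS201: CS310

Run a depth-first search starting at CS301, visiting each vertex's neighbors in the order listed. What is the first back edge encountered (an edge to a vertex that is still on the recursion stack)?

CS250→CS340

DFS from CS301 (visiting each vertex's neighbors in the order listed); mark gray on enter, black on exit:
CS301 gray
  CS230 gray
    CS101 gray
      CS201 gray
        CS310 gray
        CS310 black
      CS201 black
      CS101→CS310: CS310 black — skip
    CS101 black
    CS230→CS201: CS201 black — skip
  CS230 black
  CS301→CS201: CS201 black — skip
  CS120 gray
    CS210 gray
      CS210→CS230: CS230 black — skip
      CS210→CS101: CS101 black — skip
      CS450 gray
      CS450 black
    CS210 black
    CS330 gray
    CS330 black
    CS120→CS450: CS450 black — skip
    CS120→CS230: CS230 black — skip
    CS120→CS310: CS310 black — skip
    CS340 gray
      CS470 gray
        CS470→CS330: CS330 black — skip
        CS470→CS210: CS210 black — skip
        CS470→CS101: CS101 black — skip
      CS470 black
      CS340→CS450: CS450 black — skip
      CS250 gray
        CS250→CS470: CS470 black — skip
        CS250→CS340: CS340 is gray → back edge
First back edge: CS250 → CS340.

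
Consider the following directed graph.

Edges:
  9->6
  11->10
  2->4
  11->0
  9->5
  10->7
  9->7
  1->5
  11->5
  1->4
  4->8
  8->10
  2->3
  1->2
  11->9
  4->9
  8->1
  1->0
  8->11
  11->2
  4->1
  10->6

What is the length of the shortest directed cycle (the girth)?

2

For each vertex v, BFS finds the shortest path from v back to v.
The shortest such closed walk is 1 → 4 → 1, length 2.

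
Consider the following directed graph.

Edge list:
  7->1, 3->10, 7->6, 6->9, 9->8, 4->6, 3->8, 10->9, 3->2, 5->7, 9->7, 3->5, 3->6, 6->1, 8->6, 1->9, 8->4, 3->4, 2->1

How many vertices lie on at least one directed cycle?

6

A vertex is on a directed cycle iff it belongs to a strongly connected component of size ≥ 2 (or has a self-loop).
The vertices on cycles are {1, 4, 6, 7, 8, 9} — 6 in total.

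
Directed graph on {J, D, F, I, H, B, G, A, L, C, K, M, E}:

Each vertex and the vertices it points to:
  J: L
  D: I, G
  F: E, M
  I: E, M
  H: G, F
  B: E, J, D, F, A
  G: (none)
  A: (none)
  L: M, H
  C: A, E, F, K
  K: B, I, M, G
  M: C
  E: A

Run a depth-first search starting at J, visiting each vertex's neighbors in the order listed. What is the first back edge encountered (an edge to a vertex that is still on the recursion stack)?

DFS from J (visiting each vertex's neighbors in the order listed); mark gray on enter, black on exit:
J gray
  L gray
    M gray
      C gray
        A gray
        A black
        E gray
          E→A: A black — skip
        E black
        F gray
          F→E: E black — skip
          F→M: M is gray → back edge
First back edge: F → M.

F->M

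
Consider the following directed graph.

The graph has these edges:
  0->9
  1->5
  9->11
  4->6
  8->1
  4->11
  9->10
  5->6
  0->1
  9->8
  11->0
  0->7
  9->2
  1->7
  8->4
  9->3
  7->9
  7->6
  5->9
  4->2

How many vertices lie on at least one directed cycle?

8

A vertex is on a directed cycle iff it belongs to a strongly connected component of size ≥ 2 (or has a self-loop).
The vertices on cycles are {0, 1, 4, 5, 7, 8, 9, 11} — 8 in total.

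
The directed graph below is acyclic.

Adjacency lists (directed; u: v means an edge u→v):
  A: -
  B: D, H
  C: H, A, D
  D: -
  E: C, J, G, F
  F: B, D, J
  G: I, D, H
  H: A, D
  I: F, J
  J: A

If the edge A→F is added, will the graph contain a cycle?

Yes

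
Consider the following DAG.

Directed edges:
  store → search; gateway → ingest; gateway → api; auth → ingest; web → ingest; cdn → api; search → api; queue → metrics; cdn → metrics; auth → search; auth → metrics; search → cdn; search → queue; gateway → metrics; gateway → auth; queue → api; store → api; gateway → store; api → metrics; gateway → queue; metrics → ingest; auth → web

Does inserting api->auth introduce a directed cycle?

Yes

Adding api→auth creates a cycle iff auth can already reach api.
Path from auth: auth → search → api.
So auth → … → api → auth is a cycle.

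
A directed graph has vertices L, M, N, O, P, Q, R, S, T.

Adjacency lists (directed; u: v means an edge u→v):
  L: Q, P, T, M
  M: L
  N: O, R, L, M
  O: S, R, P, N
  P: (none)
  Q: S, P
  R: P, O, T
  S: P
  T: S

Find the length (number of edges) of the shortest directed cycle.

2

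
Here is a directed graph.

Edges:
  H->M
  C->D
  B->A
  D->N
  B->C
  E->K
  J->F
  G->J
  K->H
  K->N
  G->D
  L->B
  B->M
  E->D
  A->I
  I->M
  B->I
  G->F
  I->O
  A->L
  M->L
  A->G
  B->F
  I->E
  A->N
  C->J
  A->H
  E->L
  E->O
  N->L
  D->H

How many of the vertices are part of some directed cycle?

12

A vertex is on a directed cycle iff it belongs to a strongly connected component of size ≥ 2 (or has a self-loop).
The vertices on cycles are {A, B, C, D, E, G, H, I, K, L, M, N} — 12 in total.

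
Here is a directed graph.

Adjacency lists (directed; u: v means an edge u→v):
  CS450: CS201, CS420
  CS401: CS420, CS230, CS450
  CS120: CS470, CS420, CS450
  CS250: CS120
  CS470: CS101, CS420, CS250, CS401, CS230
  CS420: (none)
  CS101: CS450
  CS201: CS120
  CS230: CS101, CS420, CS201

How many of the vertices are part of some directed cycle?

8

A vertex is on a directed cycle iff it belongs to a strongly connected component of size ≥ 2 (or has a self-loop).
The vertices on cycles are {CS101, CS120, CS201, CS230, CS250, CS401, CS450, CS470} — 8 in total.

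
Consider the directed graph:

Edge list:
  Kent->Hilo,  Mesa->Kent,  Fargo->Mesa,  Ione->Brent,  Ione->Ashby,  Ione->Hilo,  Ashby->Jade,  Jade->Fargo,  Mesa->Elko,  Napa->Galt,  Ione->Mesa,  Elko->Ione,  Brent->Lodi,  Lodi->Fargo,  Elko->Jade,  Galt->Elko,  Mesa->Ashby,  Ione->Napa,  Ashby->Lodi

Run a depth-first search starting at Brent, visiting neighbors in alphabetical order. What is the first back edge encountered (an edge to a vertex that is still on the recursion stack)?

DFS from Brent (visiting neighbors in alphabetical order); mark gray on enter, black on exit:
Brent gray
  Lodi gray
    Fargo gray
      Mesa gray
        Ashby gray
          Jade gray
            Jade→Fargo: Fargo is gray → back edge
First back edge: Jade → Fargo.

Jade->Fargo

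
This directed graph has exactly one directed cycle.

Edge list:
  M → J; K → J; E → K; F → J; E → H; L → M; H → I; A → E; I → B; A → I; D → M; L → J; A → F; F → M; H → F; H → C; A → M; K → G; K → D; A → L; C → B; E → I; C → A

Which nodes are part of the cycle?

A, C, E, H

DFS with gray/black marking from A:
A gray
  L gray
    J gray
    J black
    M gray
      M→J: J black — skip
    M black
  L black
  I gray
    B gray
    B black
  I black
  F gray
    F→M: M black — skip
    F→J: J black — skip
  F black
  E gray
    H gray
      C gray
        C→A: A is gray → back edge
Back edge closes the cycle A → E → H → C → A; its vertices are {A, C, E, H}.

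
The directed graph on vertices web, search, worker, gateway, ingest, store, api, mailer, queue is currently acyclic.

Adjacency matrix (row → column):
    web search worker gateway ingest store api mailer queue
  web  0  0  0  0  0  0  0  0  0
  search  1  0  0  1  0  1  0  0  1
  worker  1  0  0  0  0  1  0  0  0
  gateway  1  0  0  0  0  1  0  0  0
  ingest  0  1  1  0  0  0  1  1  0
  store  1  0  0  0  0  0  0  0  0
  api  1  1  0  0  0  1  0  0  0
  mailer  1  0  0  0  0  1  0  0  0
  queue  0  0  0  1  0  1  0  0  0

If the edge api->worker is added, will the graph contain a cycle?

Adding api→worker creates a cycle iff worker can already reach api.
Explore from worker: no path reaches api. The graph stays acyclic.

No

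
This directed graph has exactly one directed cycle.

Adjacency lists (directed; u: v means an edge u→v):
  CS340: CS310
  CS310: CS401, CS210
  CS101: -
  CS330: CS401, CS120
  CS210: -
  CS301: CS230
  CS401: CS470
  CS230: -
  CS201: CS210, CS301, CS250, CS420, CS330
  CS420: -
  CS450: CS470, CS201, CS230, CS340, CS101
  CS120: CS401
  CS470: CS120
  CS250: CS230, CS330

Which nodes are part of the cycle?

DFS with gray/black marking from CS401:
CS401 gray
  CS470 gray
    CS120 gray
      CS120→CS401: CS401 is gray → back edge
Back edge closes the cycle CS401 → CS470 → CS120 → CS401; its vertices are {CS120, CS401, CS470}.

CS120, CS401, CS470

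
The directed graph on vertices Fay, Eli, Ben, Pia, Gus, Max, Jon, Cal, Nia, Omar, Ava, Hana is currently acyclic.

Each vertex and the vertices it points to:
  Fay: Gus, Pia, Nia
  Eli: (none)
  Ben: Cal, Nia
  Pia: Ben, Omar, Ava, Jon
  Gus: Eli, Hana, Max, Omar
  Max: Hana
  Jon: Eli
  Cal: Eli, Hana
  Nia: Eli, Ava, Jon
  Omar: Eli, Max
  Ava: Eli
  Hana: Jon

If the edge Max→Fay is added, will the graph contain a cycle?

Yes

Adding Max→Fay creates a cycle iff Fay can already reach Max.
Path from Fay: Fay → Gus → Max.
So Fay → … → Max → Fay is a cycle.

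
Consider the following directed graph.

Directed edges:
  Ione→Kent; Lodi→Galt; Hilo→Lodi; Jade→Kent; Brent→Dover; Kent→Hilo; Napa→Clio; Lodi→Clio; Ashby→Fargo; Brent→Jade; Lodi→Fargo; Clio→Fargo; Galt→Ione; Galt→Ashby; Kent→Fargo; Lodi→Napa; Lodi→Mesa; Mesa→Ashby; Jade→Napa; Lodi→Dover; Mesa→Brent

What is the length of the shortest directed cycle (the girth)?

5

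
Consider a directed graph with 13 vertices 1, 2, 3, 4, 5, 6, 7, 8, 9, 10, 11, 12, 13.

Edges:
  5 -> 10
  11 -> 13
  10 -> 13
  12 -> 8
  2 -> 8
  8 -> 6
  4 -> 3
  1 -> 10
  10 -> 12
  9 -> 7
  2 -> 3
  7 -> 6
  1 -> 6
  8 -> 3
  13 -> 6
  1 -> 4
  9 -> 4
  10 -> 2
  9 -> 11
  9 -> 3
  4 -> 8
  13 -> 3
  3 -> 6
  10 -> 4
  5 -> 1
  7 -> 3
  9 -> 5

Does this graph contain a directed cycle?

No

DFS with white/gray/black marking, starting from 6:
6 gray
6 black
1 gray
  10 gray
    12 gray
      8 gray
        8→6: 6 black — skip
        3 gray
          3→6: 6 black — skip
        3 black
      8 black
    12 black
    13 gray
      13→3: 3 black — skip
      13→6: 6 black — skip
    13 black
    2 gray
      2→8: 8 black — skip
      2→3: 3 black — skip
    2 black
    4 gray
      4→8: 8 black — skip
      4→3: 3 black — skip
    4 black
  10 black
  1→4: 4 black — skip
  1→6: 6 black — skip
1 black
5 gray
  5→10: 10 black — skip
  5→1: 1 black — skip
5 black
7 gray
  7→3: 3 black — skip
  7→6: 6 black — skip
7 black
9 gray
  9→4: 4 black — skip
  11 gray
    11→13: 13 black — skip
  11 black
  9→5: 5 black — skip
  9→3: 3 black — skip
  9→7: 7 black — skip
9 black
Every edge goes to a white or black vertex — no back edge, so the graph is acyclic.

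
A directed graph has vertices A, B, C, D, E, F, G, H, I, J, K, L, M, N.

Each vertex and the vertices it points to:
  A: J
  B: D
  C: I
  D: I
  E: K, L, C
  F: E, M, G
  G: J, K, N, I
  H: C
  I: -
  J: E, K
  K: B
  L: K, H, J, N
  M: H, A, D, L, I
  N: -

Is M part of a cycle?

No

M lies on a cycle iff there is a path from M back to itself.
Exploring from M, it never reaches itself; equivalently, its strongly connected component is a singleton.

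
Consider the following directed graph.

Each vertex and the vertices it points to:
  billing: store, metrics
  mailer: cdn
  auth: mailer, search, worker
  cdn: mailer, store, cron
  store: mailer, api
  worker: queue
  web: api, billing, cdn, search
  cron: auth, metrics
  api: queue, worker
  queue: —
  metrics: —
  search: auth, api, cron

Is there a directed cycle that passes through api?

No

api lies on a cycle iff there is a path from api back to itself.
Exploring from api, it never reaches itself; equivalently, its strongly connected component is a singleton.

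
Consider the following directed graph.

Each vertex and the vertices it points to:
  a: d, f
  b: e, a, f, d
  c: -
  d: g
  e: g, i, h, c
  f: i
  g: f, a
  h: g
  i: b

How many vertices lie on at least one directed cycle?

A vertex is on a directed cycle iff it belongs to a strongly connected component of size ≥ 2 (or has a self-loop).
The vertices on cycles are {a, b, d, e, f, g, h, i} — 8 in total.

8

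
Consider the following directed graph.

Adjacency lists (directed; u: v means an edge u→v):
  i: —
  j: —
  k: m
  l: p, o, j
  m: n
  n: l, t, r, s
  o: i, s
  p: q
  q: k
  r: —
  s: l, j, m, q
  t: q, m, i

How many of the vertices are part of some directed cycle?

A vertex is on a directed cycle iff it belongs to a strongly connected component of size ≥ 2 (or has a self-loop).
The vertices on cycles are {k, l, m, n, o, p, q, s, t} — 9 in total.

9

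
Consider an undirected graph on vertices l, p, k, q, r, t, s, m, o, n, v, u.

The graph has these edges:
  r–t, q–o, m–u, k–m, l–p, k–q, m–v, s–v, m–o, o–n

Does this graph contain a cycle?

Yes

DFS, tracking each vertex's parent; an edge to a visited non-parent vertex closes a cycle.
Start from s:
visit s (parent –)
  visit v (parent s)
    v–s: parent, skip
    visit m (parent v)
      visit k (parent m)
        visit q (parent k)
          visit o (parent q)
            visit n (parent o)
              n–o: parent, skip
            o–q: parent, skip
            o–m: m visited and ≠ parent → cycle
Cycle: m – k – q – o – m.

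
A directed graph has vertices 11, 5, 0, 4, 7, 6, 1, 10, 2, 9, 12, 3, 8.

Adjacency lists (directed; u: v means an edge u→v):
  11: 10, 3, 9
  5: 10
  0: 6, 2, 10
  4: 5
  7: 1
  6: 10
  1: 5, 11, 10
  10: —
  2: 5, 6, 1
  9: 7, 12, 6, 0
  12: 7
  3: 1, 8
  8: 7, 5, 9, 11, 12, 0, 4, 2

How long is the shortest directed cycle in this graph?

3

For each vertex v, BFS finds the shortest path from v back to v.
The shortest such closed walk is 11 → 3 → 1 → 11, length 3.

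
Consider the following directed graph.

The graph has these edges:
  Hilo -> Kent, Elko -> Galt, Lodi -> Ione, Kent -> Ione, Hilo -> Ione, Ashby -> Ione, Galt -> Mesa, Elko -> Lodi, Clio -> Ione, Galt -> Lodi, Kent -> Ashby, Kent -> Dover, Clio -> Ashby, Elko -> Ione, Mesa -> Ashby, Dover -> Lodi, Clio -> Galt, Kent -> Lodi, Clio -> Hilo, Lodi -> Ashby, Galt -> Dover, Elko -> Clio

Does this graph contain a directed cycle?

No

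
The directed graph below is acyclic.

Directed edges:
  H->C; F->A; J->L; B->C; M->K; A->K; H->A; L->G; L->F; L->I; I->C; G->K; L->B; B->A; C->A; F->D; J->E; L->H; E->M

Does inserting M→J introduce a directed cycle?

Yes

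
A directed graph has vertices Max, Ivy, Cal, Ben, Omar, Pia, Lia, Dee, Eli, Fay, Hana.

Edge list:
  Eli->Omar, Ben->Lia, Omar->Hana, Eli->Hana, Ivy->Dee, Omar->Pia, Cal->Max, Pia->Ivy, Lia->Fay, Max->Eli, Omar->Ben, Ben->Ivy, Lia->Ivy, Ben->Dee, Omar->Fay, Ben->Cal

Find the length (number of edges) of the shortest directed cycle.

5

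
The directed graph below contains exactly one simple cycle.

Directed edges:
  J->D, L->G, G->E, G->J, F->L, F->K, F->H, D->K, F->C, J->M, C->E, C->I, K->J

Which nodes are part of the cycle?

D, J, K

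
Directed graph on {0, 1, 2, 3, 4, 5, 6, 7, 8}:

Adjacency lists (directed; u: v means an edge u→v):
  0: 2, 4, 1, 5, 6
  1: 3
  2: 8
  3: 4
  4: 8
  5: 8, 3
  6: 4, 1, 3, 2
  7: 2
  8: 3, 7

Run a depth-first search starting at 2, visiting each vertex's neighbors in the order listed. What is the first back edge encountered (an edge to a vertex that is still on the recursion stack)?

DFS from 2 (visiting each vertex's neighbors in the order listed); mark gray on enter, black on exit:
2 gray
  8 gray
    3 gray
      4 gray
        4→8: 8 is gray → back edge
First back edge: 4 → 8.

4→8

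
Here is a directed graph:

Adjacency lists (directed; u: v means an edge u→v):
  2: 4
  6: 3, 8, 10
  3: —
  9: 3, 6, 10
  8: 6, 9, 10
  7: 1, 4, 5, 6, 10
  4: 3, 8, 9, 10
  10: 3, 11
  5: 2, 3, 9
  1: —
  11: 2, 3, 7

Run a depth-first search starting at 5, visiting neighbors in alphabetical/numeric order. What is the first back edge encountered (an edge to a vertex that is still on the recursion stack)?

6->8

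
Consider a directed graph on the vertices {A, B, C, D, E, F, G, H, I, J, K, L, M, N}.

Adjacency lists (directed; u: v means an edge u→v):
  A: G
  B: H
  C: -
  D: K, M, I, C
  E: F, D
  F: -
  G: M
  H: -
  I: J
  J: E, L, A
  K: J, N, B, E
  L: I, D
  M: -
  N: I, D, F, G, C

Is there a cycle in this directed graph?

Yes

DFS with white/gray/black marking, starting from F:
F gray
F black
A gray
  G gray
    M gray
    M black
  G black
A black
B gray
  H gray
  H black
B black
C gray
C black
D gray
  K gray
    J gray
      E gray
        E→F: F black — skip
        E→D: D is gray → back edge
Back edge found, so a cycle exists: D → K → J → E → D.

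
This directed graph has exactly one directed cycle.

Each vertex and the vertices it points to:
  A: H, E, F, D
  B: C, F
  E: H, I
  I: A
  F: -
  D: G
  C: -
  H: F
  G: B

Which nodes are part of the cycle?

DFS with gray/black marking from A:
A gray
  H gray
    F gray
    F black
  H black
  E gray
    E→H: H black — skip
    I gray
      I→A: A is gray → back edge
Back edge closes the cycle A → E → I → A; its vertices are {A, E, I}.

A, E, I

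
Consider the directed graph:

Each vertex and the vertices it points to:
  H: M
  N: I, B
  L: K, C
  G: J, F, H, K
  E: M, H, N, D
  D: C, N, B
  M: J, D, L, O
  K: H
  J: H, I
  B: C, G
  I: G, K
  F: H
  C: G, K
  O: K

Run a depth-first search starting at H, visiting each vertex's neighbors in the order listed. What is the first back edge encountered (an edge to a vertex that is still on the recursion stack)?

J→H

DFS from H (visiting each vertex's neighbors in the order listed); mark gray on enter, black on exit:
H gray
  M gray
    J gray
      J→H: H is gray → back edge
First back edge: J → H.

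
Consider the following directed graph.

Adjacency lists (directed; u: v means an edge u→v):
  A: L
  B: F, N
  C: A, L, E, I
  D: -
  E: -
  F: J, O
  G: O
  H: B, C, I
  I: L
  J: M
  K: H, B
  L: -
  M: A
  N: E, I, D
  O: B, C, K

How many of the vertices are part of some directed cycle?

A vertex is on a directed cycle iff it belongs to a strongly connected component of size ≥ 2 (or has a self-loop).
The vertices on cycles are {B, F, H, K, O} — 5 in total.

5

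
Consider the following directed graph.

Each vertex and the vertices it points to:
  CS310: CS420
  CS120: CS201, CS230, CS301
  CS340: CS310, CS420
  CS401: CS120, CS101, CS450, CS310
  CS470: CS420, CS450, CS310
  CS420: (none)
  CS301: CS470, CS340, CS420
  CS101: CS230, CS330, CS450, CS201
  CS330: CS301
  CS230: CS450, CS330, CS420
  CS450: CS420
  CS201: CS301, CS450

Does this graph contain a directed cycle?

No

DFS with white/gray/black marking, starting from CS301:
CS301 gray
  CS470 gray
    CS420 gray
    CS420 black
    CS450 gray
      CS450→CS420: CS420 black — skip
    CS450 black
    CS310 gray
      CS310→CS420: CS420 black — skip
    CS310 black
  CS470 black
  CS340 gray
    CS340→CS310: CS310 black — skip
    CS340→CS420: CS420 black — skip
  CS340 black
  CS301→CS420: CS420 black — skip
CS301 black
CS120 gray
  CS201 gray
    CS201→CS301: CS301 black — skip
    CS201→CS450: CS450 black — skip
  CS201 black
  CS230 gray
    CS230→CS450: CS450 black — skip
    CS330 gray
      CS330→CS301: CS301 black — skip
    CS330 black
    CS230→CS420: CS420 black — skip
  CS230 black
  CS120→CS301: CS301 black — skip
CS120 black
CS401 gray
  CS401→CS120: CS120 black — skip
  CS101 gray
    CS101→CS230: CS230 black — skip
    CS101→CS330: CS330 black — skip
    CS101→CS450: CS450 black — skip
    CS101→CS201: CS201 black — skip
  CS101 black
  CS401→CS450: CS450 black — skip
  CS401→CS310: CS310 black — skip
CS401 black
Every edge goes to a white or black vertex — no back edge, so the graph is acyclic.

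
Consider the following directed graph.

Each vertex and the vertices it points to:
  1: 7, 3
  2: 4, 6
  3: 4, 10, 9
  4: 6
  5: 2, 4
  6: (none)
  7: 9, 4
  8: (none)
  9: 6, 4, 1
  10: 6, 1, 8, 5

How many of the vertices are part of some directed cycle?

5

A vertex is on a directed cycle iff it belongs to a strongly connected component of size ≥ 2 (or has a self-loop).
The vertices on cycles are {1, 3, 7, 9, 10} — 5 in total.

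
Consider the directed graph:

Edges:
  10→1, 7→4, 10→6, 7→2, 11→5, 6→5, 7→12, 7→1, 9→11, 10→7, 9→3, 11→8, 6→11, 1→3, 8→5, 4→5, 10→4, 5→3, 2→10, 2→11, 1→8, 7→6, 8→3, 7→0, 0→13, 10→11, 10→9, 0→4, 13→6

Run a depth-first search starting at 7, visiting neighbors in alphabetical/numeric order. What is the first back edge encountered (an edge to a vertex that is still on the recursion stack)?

DFS from 7 (visiting neighbors in alphabetical/numeric order); mark gray on enter, black on exit:
7 gray
  0 gray
    4 gray
      5 gray
        3 gray
        3 black
      5 black
    4 black
    13 gray
      6 gray
        6→5: 5 black — skip
        11 gray
          11→5: 5 black — skip
          8 gray
            8→3: 3 black — skip
            8→5: 5 black — skip
          8 black
        11 black
      6 black
    13 black
  0 black
  1 gray
    1→3: 3 black — skip
    1→8: 8 black — skip
  1 black
  2 gray
    10 gray
      10→1: 1 black — skip
      10→4: 4 black — skip
      10→6: 6 black — skip
      10→7: 7 is gray → back edge
First back edge: 10 → 7.

10→7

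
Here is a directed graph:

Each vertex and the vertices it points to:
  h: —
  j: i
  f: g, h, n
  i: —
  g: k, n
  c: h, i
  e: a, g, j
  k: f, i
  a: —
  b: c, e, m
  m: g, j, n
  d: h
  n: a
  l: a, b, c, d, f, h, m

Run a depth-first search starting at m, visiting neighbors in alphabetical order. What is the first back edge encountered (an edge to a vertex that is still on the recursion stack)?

f->g

DFS from m (visiting neighbors in alphabetical order); mark gray on enter, black on exit:
m gray
  g gray
    k gray
      f gray
        f→g: g is gray → back edge
First back edge: f → g.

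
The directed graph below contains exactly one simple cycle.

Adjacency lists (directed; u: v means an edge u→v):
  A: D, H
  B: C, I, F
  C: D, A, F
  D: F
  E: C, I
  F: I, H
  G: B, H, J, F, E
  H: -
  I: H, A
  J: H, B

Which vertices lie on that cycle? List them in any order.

DFS with gray/black marking from F:
F gray
  I gray
    H gray
    H black
    A gray
      D gray
        D→F: F is gray → back edge
Back edge closes the cycle F → I → A → D → F; its vertices are {A, D, F, I}.

A, D, F, I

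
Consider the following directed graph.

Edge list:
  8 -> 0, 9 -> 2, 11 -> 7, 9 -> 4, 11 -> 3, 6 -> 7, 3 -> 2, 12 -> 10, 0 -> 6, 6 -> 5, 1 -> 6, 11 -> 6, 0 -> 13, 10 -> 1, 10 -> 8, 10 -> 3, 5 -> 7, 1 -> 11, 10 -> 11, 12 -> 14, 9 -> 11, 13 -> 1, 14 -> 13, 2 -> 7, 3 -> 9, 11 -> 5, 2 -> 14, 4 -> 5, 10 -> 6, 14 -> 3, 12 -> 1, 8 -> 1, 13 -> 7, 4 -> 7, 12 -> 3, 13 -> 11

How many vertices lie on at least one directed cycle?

A vertex is on a directed cycle iff it belongs to a strongly connected component of size ≥ 2 (or has a self-loop).
The vertices on cycles are {1, 2, 3, 9, 11, 13, 14} — 7 in total.

7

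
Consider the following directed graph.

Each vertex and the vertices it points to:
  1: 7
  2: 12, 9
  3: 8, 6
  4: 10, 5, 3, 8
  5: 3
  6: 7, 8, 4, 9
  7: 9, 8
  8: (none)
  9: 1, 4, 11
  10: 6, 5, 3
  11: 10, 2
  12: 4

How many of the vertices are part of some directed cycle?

11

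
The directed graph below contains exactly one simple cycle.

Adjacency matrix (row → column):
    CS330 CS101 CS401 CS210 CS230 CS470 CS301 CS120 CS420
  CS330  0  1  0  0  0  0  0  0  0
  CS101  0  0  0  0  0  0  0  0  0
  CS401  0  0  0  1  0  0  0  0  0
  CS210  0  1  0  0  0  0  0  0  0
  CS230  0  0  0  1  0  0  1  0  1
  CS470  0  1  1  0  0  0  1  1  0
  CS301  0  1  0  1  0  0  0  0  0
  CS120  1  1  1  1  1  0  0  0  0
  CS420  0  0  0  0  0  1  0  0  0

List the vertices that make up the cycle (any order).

DFS with gray/black marking from CS420:
CS420 gray
  CS470 gray
    CS120 gray
      CS101 gray
      CS101 black
      CS330 gray
        CS330→CS101: CS101 black — skip
      CS330 black
      CS230 gray
        CS210 gray
          CS210→CS101: CS101 black — skip
        CS210 black
        CS230→CS420: CS420 is gray → back edge
Back edge closes the cycle CS420 → CS470 → CS120 → CS230 → CS420; its vertices are {CS120, CS230, CS420, CS470}.

CS120, CS230, CS420, CS470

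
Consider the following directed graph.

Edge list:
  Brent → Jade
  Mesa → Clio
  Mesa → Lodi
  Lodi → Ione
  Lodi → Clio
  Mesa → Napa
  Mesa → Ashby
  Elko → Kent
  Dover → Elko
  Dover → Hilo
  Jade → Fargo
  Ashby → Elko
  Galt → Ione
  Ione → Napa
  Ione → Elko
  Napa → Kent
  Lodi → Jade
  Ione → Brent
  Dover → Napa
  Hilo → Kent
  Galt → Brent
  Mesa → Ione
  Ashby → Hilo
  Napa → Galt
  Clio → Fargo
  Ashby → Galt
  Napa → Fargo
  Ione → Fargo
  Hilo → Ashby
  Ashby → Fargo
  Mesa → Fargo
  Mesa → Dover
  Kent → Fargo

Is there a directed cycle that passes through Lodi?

No

Lodi lies on a cycle iff there is a path from Lodi back to itself.
Exploring from Lodi, it never reaches itself; equivalently, its strongly connected component is a singleton.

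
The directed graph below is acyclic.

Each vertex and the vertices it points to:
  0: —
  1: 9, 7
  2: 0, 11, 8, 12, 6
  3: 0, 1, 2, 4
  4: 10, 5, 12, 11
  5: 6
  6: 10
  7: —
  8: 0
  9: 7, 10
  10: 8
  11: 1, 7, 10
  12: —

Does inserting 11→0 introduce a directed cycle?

Adding 11→0 creates a cycle iff 0 can already reach 11.
Explore from 0: no path reaches 11. The graph stays acyclic.

No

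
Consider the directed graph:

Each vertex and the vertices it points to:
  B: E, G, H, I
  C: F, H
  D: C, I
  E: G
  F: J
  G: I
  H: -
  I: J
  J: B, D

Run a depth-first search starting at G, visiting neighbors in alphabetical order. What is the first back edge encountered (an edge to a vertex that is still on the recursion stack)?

E->G

DFS from G (visiting neighbors in alphabetical order); mark gray on enter, black on exit:
G gray
  I gray
    J gray
      B gray
        E gray
          E→G: G is gray → back edge
First back edge: E → G.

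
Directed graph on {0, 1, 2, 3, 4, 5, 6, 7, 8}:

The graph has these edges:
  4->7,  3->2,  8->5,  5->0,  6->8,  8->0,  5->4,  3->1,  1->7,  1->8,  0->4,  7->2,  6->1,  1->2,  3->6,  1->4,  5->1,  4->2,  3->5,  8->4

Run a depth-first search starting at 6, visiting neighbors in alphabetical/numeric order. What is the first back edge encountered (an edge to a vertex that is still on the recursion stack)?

5->1

DFS from 6 (visiting neighbors in alphabetical/numeric order); mark gray on enter, black on exit:
6 gray
  1 gray
    2 gray
    2 black
    4 gray
      4→2: 2 black — skip
      7 gray
        7→2: 2 black — skip
      7 black
    4 black
    1→7: 7 black — skip
    8 gray
      0 gray
        0→4: 4 black — skip
      0 black
      8→4: 4 black — skip
      5 gray
        5→0: 0 black — skip
        5→1: 1 is gray → back edge
First back edge: 5 → 1.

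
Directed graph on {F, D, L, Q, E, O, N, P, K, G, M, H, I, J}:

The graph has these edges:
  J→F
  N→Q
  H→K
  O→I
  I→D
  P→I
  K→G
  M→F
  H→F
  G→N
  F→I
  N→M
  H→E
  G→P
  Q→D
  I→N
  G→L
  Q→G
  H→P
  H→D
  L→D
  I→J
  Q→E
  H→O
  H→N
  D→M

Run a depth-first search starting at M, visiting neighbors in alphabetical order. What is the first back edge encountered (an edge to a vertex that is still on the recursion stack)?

D->M

DFS from M (visiting neighbors in alphabetical order); mark gray on enter, black on exit:
M gray
  F gray
    I gray
      D gray
        D→M: M is gray → back edge
First back edge: D → M.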